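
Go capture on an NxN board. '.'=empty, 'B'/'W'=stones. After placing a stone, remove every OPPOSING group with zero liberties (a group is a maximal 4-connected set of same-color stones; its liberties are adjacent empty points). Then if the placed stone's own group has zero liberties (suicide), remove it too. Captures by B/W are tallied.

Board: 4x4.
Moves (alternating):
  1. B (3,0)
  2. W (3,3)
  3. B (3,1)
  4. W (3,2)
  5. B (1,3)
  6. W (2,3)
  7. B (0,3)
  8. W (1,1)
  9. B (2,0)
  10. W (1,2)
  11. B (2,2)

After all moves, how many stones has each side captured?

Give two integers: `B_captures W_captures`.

Answer: 3 0

Derivation:
Move 1: B@(3,0) -> caps B=0 W=0
Move 2: W@(3,3) -> caps B=0 W=0
Move 3: B@(3,1) -> caps B=0 W=0
Move 4: W@(3,2) -> caps B=0 W=0
Move 5: B@(1,3) -> caps B=0 W=0
Move 6: W@(2,3) -> caps B=0 W=0
Move 7: B@(0,3) -> caps B=0 W=0
Move 8: W@(1,1) -> caps B=0 W=0
Move 9: B@(2,0) -> caps B=0 W=0
Move 10: W@(1,2) -> caps B=0 W=0
Move 11: B@(2,2) -> caps B=3 W=0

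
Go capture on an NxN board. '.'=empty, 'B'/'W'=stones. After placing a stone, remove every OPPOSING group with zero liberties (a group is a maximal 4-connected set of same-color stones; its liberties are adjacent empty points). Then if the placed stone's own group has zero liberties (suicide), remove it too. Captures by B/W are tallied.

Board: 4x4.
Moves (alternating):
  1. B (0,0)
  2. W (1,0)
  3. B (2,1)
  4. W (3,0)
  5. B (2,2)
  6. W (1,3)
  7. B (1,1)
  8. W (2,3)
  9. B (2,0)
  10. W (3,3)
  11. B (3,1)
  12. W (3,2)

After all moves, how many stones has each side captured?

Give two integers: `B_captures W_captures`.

Move 1: B@(0,0) -> caps B=0 W=0
Move 2: W@(1,0) -> caps B=0 W=0
Move 3: B@(2,1) -> caps B=0 W=0
Move 4: W@(3,0) -> caps B=0 W=0
Move 5: B@(2,2) -> caps B=0 W=0
Move 6: W@(1,3) -> caps B=0 W=0
Move 7: B@(1,1) -> caps B=0 W=0
Move 8: W@(2,3) -> caps B=0 W=0
Move 9: B@(2,0) -> caps B=1 W=0
Move 10: W@(3,3) -> caps B=1 W=0
Move 11: B@(3,1) -> caps B=2 W=0
Move 12: W@(3,2) -> caps B=2 W=0

Answer: 2 0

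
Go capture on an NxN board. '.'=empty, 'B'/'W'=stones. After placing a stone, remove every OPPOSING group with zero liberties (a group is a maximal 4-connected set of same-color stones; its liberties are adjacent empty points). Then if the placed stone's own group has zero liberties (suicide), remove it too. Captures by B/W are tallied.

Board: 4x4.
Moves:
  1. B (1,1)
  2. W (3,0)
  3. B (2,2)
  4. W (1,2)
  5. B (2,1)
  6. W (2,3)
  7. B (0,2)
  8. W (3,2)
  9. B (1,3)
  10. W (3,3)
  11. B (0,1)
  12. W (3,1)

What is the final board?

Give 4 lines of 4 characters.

Move 1: B@(1,1) -> caps B=0 W=0
Move 2: W@(3,0) -> caps B=0 W=0
Move 3: B@(2,2) -> caps B=0 W=0
Move 4: W@(1,2) -> caps B=0 W=0
Move 5: B@(2,1) -> caps B=0 W=0
Move 6: W@(2,3) -> caps B=0 W=0
Move 7: B@(0,2) -> caps B=0 W=0
Move 8: W@(3,2) -> caps B=0 W=0
Move 9: B@(1,3) -> caps B=1 W=0
Move 10: W@(3,3) -> caps B=1 W=0
Move 11: B@(0,1) -> caps B=1 W=0
Move 12: W@(3,1) -> caps B=1 W=0

Answer: .BB.
.B.B
.BBW
WWWW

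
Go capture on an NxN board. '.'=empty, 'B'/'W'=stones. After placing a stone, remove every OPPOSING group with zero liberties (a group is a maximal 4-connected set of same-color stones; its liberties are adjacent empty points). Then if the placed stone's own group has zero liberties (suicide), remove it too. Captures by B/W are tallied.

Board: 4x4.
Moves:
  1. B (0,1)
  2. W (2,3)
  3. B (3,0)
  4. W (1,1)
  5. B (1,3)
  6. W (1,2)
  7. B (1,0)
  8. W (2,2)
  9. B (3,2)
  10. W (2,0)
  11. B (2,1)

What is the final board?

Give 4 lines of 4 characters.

Move 1: B@(0,1) -> caps B=0 W=0
Move 2: W@(2,3) -> caps B=0 W=0
Move 3: B@(3,0) -> caps B=0 W=0
Move 4: W@(1,1) -> caps B=0 W=0
Move 5: B@(1,3) -> caps B=0 W=0
Move 6: W@(1,2) -> caps B=0 W=0
Move 7: B@(1,0) -> caps B=0 W=0
Move 8: W@(2,2) -> caps B=0 W=0
Move 9: B@(3,2) -> caps B=0 W=0
Move 10: W@(2,0) -> caps B=0 W=0
Move 11: B@(2,1) -> caps B=1 W=0

Answer: .B..
BWWB
.BWW
B.B.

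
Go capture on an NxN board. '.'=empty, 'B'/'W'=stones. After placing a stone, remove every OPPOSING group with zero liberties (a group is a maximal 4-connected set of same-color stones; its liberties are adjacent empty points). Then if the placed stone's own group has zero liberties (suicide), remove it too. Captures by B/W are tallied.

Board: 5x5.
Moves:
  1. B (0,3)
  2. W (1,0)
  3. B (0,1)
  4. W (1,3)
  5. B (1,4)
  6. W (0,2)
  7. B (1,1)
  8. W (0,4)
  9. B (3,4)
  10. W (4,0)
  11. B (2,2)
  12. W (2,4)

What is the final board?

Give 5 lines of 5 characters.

Answer: .BW.W
WB.W.
..B.W
....B
W....

Derivation:
Move 1: B@(0,3) -> caps B=0 W=0
Move 2: W@(1,0) -> caps B=0 W=0
Move 3: B@(0,1) -> caps B=0 W=0
Move 4: W@(1,3) -> caps B=0 W=0
Move 5: B@(1,4) -> caps B=0 W=0
Move 6: W@(0,2) -> caps B=0 W=0
Move 7: B@(1,1) -> caps B=0 W=0
Move 8: W@(0,4) -> caps B=0 W=1
Move 9: B@(3,4) -> caps B=0 W=1
Move 10: W@(4,0) -> caps B=0 W=1
Move 11: B@(2,2) -> caps B=0 W=1
Move 12: W@(2,4) -> caps B=0 W=2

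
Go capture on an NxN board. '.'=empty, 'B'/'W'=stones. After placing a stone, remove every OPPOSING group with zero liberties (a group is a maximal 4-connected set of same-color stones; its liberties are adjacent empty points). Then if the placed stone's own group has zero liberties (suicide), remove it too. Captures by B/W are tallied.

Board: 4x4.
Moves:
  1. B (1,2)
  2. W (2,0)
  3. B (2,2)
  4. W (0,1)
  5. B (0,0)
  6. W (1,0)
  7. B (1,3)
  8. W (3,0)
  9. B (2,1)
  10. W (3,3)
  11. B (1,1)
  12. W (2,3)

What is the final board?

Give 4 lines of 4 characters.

Move 1: B@(1,2) -> caps B=0 W=0
Move 2: W@(2,0) -> caps B=0 W=0
Move 3: B@(2,2) -> caps B=0 W=0
Move 4: W@(0,1) -> caps B=0 W=0
Move 5: B@(0,0) -> caps B=0 W=0
Move 6: W@(1,0) -> caps B=0 W=1
Move 7: B@(1,3) -> caps B=0 W=1
Move 8: W@(3,0) -> caps B=0 W=1
Move 9: B@(2,1) -> caps B=0 W=1
Move 10: W@(3,3) -> caps B=0 W=1
Move 11: B@(1,1) -> caps B=0 W=1
Move 12: W@(2,3) -> caps B=0 W=1

Answer: .W..
WBBB
WBBW
W..W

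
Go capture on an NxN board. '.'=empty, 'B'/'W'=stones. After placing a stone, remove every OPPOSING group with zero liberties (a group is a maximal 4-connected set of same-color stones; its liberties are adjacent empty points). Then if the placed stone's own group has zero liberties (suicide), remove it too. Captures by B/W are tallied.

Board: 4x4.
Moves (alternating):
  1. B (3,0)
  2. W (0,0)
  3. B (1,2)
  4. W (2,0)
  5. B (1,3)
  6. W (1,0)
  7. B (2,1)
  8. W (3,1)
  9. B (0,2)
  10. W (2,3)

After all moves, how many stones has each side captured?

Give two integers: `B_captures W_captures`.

Answer: 0 1

Derivation:
Move 1: B@(3,0) -> caps B=0 W=0
Move 2: W@(0,0) -> caps B=0 W=0
Move 3: B@(1,2) -> caps B=0 W=0
Move 4: W@(2,0) -> caps B=0 W=0
Move 5: B@(1,3) -> caps B=0 W=0
Move 6: W@(1,0) -> caps B=0 W=0
Move 7: B@(2,1) -> caps B=0 W=0
Move 8: W@(3,1) -> caps B=0 W=1
Move 9: B@(0,2) -> caps B=0 W=1
Move 10: W@(2,3) -> caps B=0 W=1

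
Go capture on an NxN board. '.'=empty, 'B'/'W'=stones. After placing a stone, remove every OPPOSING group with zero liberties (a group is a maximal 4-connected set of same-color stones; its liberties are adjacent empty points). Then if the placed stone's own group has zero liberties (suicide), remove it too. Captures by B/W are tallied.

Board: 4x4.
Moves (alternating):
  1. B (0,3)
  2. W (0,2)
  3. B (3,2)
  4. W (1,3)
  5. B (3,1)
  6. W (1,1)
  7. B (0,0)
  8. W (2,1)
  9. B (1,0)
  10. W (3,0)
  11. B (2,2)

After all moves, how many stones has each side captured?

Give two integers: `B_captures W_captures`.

Answer: 0 1

Derivation:
Move 1: B@(0,3) -> caps B=0 W=0
Move 2: W@(0,2) -> caps B=0 W=0
Move 3: B@(3,2) -> caps B=0 W=0
Move 4: W@(1,3) -> caps B=0 W=1
Move 5: B@(3,1) -> caps B=0 W=1
Move 6: W@(1,1) -> caps B=0 W=1
Move 7: B@(0,0) -> caps B=0 W=1
Move 8: W@(2,1) -> caps B=0 W=1
Move 9: B@(1,0) -> caps B=0 W=1
Move 10: W@(3,0) -> caps B=0 W=1
Move 11: B@(2,2) -> caps B=0 W=1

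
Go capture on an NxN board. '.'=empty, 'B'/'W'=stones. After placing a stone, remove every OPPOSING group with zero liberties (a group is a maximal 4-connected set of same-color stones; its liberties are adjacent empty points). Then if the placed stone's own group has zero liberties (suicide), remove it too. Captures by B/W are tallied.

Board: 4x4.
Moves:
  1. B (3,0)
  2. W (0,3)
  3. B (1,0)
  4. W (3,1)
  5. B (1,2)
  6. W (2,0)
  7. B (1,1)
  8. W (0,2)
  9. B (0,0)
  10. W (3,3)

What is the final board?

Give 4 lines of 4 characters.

Move 1: B@(3,0) -> caps B=0 W=0
Move 2: W@(0,3) -> caps B=0 W=0
Move 3: B@(1,0) -> caps B=0 W=0
Move 4: W@(3,1) -> caps B=0 W=0
Move 5: B@(1,2) -> caps B=0 W=0
Move 6: W@(2,0) -> caps B=0 W=1
Move 7: B@(1,1) -> caps B=0 W=1
Move 8: W@(0,2) -> caps B=0 W=1
Move 9: B@(0,0) -> caps B=0 W=1
Move 10: W@(3,3) -> caps B=0 W=1

Answer: B.WW
BBB.
W...
.W.W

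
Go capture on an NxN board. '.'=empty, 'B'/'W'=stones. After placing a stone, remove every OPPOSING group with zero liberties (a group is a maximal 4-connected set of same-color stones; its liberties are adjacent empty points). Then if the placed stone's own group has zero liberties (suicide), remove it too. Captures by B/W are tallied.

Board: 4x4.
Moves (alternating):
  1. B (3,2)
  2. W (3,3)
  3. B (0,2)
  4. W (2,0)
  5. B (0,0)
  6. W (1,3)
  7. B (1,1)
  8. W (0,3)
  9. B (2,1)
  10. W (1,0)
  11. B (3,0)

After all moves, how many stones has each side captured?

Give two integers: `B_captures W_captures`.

Answer: 2 0

Derivation:
Move 1: B@(3,2) -> caps B=0 W=0
Move 2: W@(3,3) -> caps B=0 W=0
Move 3: B@(0,2) -> caps B=0 W=0
Move 4: W@(2,0) -> caps B=0 W=0
Move 5: B@(0,0) -> caps B=0 W=0
Move 6: W@(1,3) -> caps B=0 W=0
Move 7: B@(1,1) -> caps B=0 W=0
Move 8: W@(0,3) -> caps B=0 W=0
Move 9: B@(2,1) -> caps B=0 W=0
Move 10: W@(1,0) -> caps B=0 W=0
Move 11: B@(3,0) -> caps B=2 W=0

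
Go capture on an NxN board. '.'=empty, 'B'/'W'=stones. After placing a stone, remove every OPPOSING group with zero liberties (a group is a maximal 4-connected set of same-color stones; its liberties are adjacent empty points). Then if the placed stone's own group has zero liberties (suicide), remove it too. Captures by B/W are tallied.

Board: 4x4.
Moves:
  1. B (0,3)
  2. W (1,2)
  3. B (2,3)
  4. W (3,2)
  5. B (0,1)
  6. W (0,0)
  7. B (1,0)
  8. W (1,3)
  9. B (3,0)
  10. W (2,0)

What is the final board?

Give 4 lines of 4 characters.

Answer: .B.B
B.WW
W..B
B.W.

Derivation:
Move 1: B@(0,3) -> caps B=0 W=0
Move 2: W@(1,2) -> caps B=0 W=0
Move 3: B@(2,3) -> caps B=0 W=0
Move 4: W@(3,2) -> caps B=0 W=0
Move 5: B@(0,1) -> caps B=0 W=0
Move 6: W@(0,0) -> caps B=0 W=0
Move 7: B@(1,0) -> caps B=1 W=0
Move 8: W@(1,3) -> caps B=1 W=0
Move 9: B@(3,0) -> caps B=1 W=0
Move 10: W@(2,0) -> caps B=1 W=0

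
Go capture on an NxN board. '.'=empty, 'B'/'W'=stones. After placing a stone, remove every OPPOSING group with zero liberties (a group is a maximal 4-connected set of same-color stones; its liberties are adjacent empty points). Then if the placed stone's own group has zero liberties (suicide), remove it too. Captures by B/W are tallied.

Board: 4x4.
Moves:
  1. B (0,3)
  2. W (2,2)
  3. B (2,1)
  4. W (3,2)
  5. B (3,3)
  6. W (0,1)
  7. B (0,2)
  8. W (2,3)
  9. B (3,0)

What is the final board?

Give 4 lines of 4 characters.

Answer: .WBB
....
.BWW
B.W.

Derivation:
Move 1: B@(0,3) -> caps B=0 W=0
Move 2: W@(2,2) -> caps B=0 W=0
Move 3: B@(2,1) -> caps B=0 W=0
Move 4: W@(3,2) -> caps B=0 W=0
Move 5: B@(3,3) -> caps B=0 W=0
Move 6: W@(0,1) -> caps B=0 W=0
Move 7: B@(0,2) -> caps B=0 W=0
Move 8: W@(2,3) -> caps B=0 W=1
Move 9: B@(3,0) -> caps B=0 W=1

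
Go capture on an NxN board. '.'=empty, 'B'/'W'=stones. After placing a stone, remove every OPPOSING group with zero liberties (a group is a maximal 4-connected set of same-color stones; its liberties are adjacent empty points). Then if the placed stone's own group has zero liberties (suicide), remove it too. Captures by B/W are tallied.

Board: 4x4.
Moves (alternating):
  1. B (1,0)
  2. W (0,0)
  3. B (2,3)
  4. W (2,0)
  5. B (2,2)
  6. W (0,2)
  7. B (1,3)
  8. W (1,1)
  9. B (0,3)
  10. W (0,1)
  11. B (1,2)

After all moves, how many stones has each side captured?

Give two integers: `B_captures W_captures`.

Move 1: B@(1,0) -> caps B=0 W=0
Move 2: W@(0,0) -> caps B=0 W=0
Move 3: B@(2,3) -> caps B=0 W=0
Move 4: W@(2,0) -> caps B=0 W=0
Move 5: B@(2,2) -> caps B=0 W=0
Move 6: W@(0,2) -> caps B=0 W=0
Move 7: B@(1,3) -> caps B=0 W=0
Move 8: W@(1,1) -> caps B=0 W=1
Move 9: B@(0,3) -> caps B=0 W=1
Move 10: W@(0,1) -> caps B=0 W=1
Move 11: B@(1,2) -> caps B=0 W=1

Answer: 0 1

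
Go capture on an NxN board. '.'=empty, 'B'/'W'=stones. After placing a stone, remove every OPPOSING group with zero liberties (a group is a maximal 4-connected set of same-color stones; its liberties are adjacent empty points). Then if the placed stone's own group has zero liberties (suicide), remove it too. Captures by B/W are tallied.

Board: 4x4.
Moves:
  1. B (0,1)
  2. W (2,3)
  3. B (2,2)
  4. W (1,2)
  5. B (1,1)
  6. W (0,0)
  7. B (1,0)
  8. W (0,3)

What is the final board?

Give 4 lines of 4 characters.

Answer: .B.W
BBW.
..BW
....

Derivation:
Move 1: B@(0,1) -> caps B=0 W=0
Move 2: W@(2,3) -> caps B=0 W=0
Move 3: B@(2,2) -> caps B=0 W=0
Move 4: W@(1,2) -> caps B=0 W=0
Move 5: B@(1,1) -> caps B=0 W=0
Move 6: W@(0,0) -> caps B=0 W=0
Move 7: B@(1,0) -> caps B=1 W=0
Move 8: W@(0,3) -> caps B=1 W=0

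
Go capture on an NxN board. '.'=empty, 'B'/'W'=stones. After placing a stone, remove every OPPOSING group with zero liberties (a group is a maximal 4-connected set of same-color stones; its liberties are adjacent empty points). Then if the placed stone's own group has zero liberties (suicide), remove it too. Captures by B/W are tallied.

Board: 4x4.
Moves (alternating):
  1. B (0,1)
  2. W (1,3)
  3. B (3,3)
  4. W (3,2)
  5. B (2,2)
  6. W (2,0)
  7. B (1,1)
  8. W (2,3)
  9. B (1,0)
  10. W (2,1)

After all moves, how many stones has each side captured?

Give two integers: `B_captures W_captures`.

Move 1: B@(0,1) -> caps B=0 W=0
Move 2: W@(1,3) -> caps B=0 W=0
Move 3: B@(3,3) -> caps B=0 W=0
Move 4: W@(3,2) -> caps B=0 W=0
Move 5: B@(2,2) -> caps B=0 W=0
Move 6: W@(2,0) -> caps B=0 W=0
Move 7: B@(1,1) -> caps B=0 W=0
Move 8: W@(2,3) -> caps B=0 W=1
Move 9: B@(1,0) -> caps B=0 W=1
Move 10: W@(2,1) -> caps B=0 W=1

Answer: 0 1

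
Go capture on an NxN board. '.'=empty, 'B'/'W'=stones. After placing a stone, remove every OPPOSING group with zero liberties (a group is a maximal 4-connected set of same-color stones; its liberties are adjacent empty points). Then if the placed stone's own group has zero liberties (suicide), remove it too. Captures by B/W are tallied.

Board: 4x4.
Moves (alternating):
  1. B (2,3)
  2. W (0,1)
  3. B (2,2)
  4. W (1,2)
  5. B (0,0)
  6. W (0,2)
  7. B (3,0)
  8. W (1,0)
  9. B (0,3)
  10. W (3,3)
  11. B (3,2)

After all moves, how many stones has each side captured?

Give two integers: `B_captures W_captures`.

Move 1: B@(2,3) -> caps B=0 W=0
Move 2: W@(0,1) -> caps B=0 W=0
Move 3: B@(2,2) -> caps B=0 W=0
Move 4: W@(1,2) -> caps B=0 W=0
Move 5: B@(0,0) -> caps B=0 W=0
Move 6: W@(0,2) -> caps B=0 W=0
Move 7: B@(3,0) -> caps B=0 W=0
Move 8: W@(1,0) -> caps B=0 W=1
Move 9: B@(0,3) -> caps B=0 W=1
Move 10: W@(3,3) -> caps B=0 W=1
Move 11: B@(3,2) -> caps B=1 W=1

Answer: 1 1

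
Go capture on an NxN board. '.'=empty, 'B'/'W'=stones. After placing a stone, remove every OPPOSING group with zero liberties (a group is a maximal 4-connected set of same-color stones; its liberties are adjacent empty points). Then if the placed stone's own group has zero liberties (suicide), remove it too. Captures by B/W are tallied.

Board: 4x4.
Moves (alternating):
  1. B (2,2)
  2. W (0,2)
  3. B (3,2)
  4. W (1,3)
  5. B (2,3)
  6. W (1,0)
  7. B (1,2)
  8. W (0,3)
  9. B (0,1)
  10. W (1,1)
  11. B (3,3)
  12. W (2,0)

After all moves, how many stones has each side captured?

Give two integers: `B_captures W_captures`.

Answer: 3 0

Derivation:
Move 1: B@(2,2) -> caps B=0 W=0
Move 2: W@(0,2) -> caps B=0 W=0
Move 3: B@(3,2) -> caps B=0 W=0
Move 4: W@(1,3) -> caps B=0 W=0
Move 5: B@(2,3) -> caps B=0 W=0
Move 6: W@(1,0) -> caps B=0 W=0
Move 7: B@(1,2) -> caps B=0 W=0
Move 8: W@(0,3) -> caps B=0 W=0
Move 9: B@(0,1) -> caps B=3 W=0
Move 10: W@(1,1) -> caps B=3 W=0
Move 11: B@(3,3) -> caps B=3 W=0
Move 12: W@(2,0) -> caps B=3 W=0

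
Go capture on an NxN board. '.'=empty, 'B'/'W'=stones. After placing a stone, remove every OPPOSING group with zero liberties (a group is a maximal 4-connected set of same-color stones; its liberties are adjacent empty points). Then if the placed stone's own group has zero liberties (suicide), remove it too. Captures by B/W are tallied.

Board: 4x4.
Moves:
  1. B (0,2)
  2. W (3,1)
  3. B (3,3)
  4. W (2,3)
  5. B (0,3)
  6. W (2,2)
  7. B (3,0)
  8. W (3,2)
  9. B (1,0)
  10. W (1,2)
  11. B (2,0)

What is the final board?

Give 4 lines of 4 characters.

Move 1: B@(0,2) -> caps B=0 W=0
Move 2: W@(3,1) -> caps B=0 W=0
Move 3: B@(3,3) -> caps B=0 W=0
Move 4: W@(2,3) -> caps B=0 W=0
Move 5: B@(0,3) -> caps B=0 W=0
Move 6: W@(2,2) -> caps B=0 W=0
Move 7: B@(3,0) -> caps B=0 W=0
Move 8: W@(3,2) -> caps B=0 W=1
Move 9: B@(1,0) -> caps B=0 W=1
Move 10: W@(1,2) -> caps B=0 W=1
Move 11: B@(2,0) -> caps B=0 W=1

Answer: ..BB
B.W.
B.WW
BWW.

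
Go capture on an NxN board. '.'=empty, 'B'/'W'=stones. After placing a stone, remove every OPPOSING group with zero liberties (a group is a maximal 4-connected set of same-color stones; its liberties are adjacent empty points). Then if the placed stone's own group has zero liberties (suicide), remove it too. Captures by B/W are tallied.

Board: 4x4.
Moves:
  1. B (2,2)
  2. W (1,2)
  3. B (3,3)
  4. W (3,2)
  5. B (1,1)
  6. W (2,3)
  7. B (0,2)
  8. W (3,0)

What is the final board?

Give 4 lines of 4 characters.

Answer: ..B.
.BW.
..BW
W.W.

Derivation:
Move 1: B@(2,2) -> caps B=0 W=0
Move 2: W@(1,2) -> caps B=0 W=0
Move 3: B@(3,3) -> caps B=0 W=0
Move 4: W@(3,2) -> caps B=0 W=0
Move 5: B@(1,1) -> caps B=0 W=0
Move 6: W@(2,3) -> caps B=0 W=1
Move 7: B@(0,2) -> caps B=0 W=1
Move 8: W@(3,0) -> caps B=0 W=1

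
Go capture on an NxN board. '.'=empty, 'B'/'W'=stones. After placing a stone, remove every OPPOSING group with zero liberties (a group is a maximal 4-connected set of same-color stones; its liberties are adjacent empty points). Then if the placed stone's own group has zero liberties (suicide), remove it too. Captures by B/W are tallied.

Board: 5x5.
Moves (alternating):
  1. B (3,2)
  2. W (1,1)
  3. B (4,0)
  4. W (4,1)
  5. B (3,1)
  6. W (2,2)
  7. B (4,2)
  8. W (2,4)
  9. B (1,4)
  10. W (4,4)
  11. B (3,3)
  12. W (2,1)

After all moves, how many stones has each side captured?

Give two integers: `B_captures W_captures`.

Answer: 1 0

Derivation:
Move 1: B@(3,2) -> caps B=0 W=0
Move 2: W@(1,1) -> caps B=0 W=0
Move 3: B@(4,0) -> caps B=0 W=0
Move 4: W@(4,1) -> caps B=0 W=0
Move 5: B@(3,1) -> caps B=0 W=0
Move 6: W@(2,2) -> caps B=0 W=0
Move 7: B@(4,2) -> caps B=1 W=0
Move 8: W@(2,4) -> caps B=1 W=0
Move 9: B@(1,4) -> caps B=1 W=0
Move 10: W@(4,4) -> caps B=1 W=0
Move 11: B@(3,3) -> caps B=1 W=0
Move 12: W@(2,1) -> caps B=1 W=0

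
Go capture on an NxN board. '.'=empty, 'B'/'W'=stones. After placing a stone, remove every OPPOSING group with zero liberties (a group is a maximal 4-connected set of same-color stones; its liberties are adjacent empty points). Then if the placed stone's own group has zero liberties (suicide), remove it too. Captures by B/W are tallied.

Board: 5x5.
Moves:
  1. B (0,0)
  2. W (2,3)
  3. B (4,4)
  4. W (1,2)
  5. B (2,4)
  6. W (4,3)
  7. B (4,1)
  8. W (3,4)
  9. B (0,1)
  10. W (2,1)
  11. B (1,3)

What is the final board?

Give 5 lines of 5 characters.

Move 1: B@(0,0) -> caps B=0 W=0
Move 2: W@(2,3) -> caps B=0 W=0
Move 3: B@(4,4) -> caps B=0 W=0
Move 4: W@(1,2) -> caps B=0 W=0
Move 5: B@(2,4) -> caps B=0 W=0
Move 6: W@(4,3) -> caps B=0 W=0
Move 7: B@(4,1) -> caps B=0 W=0
Move 8: W@(3,4) -> caps B=0 W=1
Move 9: B@(0,1) -> caps B=0 W=1
Move 10: W@(2,1) -> caps B=0 W=1
Move 11: B@(1,3) -> caps B=0 W=1

Answer: BB...
..WB.
.W.WB
....W
.B.W.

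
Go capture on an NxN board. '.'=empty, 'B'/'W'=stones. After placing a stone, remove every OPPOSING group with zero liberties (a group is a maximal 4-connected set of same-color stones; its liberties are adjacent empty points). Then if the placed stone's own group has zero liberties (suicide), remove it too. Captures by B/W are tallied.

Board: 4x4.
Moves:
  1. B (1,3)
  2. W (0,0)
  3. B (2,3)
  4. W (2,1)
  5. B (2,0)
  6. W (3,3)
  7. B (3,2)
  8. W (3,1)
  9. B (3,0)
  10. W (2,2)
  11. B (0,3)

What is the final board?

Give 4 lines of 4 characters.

Move 1: B@(1,3) -> caps B=0 W=0
Move 2: W@(0,0) -> caps B=0 W=0
Move 3: B@(2,3) -> caps B=0 W=0
Move 4: W@(2,1) -> caps B=0 W=0
Move 5: B@(2,0) -> caps B=0 W=0
Move 6: W@(3,3) -> caps B=0 W=0
Move 7: B@(3,2) -> caps B=1 W=0
Move 8: W@(3,1) -> caps B=1 W=0
Move 9: B@(3,0) -> caps B=1 W=0
Move 10: W@(2,2) -> caps B=1 W=0
Move 11: B@(0,3) -> caps B=1 W=0

Answer: W..B
...B
BWWB
BWB.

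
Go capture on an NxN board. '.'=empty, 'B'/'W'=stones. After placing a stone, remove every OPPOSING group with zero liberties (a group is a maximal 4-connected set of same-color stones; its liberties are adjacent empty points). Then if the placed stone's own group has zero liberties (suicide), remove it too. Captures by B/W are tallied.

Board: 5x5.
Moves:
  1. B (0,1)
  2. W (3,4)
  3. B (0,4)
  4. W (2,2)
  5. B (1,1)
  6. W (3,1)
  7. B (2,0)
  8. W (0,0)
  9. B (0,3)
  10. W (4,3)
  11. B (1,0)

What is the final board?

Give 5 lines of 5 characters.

Move 1: B@(0,1) -> caps B=0 W=0
Move 2: W@(3,4) -> caps B=0 W=0
Move 3: B@(0,4) -> caps B=0 W=0
Move 4: W@(2,2) -> caps B=0 W=0
Move 5: B@(1,1) -> caps B=0 W=0
Move 6: W@(3,1) -> caps B=0 W=0
Move 7: B@(2,0) -> caps B=0 W=0
Move 8: W@(0,0) -> caps B=0 W=0
Move 9: B@(0,3) -> caps B=0 W=0
Move 10: W@(4,3) -> caps B=0 W=0
Move 11: B@(1,0) -> caps B=1 W=0

Answer: .B.BB
BB...
B.W..
.W..W
...W.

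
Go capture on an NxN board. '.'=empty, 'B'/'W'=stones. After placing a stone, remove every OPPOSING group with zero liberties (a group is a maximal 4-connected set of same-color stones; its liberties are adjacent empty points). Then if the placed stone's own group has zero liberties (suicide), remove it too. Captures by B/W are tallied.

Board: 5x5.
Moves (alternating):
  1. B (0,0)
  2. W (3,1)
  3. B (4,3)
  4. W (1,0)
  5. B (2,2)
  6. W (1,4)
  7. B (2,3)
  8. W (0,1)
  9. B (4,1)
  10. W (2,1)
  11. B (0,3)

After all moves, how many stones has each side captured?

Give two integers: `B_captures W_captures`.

Answer: 0 1

Derivation:
Move 1: B@(0,0) -> caps B=0 W=0
Move 2: W@(3,1) -> caps B=0 W=0
Move 3: B@(4,3) -> caps B=0 W=0
Move 4: W@(1,0) -> caps B=0 W=0
Move 5: B@(2,2) -> caps B=0 W=0
Move 6: W@(1,4) -> caps B=0 W=0
Move 7: B@(2,3) -> caps B=0 W=0
Move 8: W@(0,1) -> caps B=0 W=1
Move 9: B@(4,1) -> caps B=0 W=1
Move 10: W@(2,1) -> caps B=0 W=1
Move 11: B@(0,3) -> caps B=0 W=1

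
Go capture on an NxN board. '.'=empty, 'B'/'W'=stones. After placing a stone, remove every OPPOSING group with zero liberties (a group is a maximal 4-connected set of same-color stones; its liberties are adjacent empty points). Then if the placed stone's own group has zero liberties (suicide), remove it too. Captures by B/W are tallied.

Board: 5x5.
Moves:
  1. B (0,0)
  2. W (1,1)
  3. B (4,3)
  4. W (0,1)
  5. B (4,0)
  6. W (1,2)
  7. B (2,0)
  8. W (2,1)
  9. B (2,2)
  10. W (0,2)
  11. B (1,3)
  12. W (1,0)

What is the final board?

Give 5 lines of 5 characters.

Move 1: B@(0,0) -> caps B=0 W=0
Move 2: W@(1,1) -> caps B=0 W=0
Move 3: B@(4,3) -> caps B=0 W=0
Move 4: W@(0,1) -> caps B=0 W=0
Move 5: B@(4,0) -> caps B=0 W=0
Move 6: W@(1,2) -> caps B=0 W=0
Move 7: B@(2,0) -> caps B=0 W=0
Move 8: W@(2,1) -> caps B=0 W=0
Move 9: B@(2,2) -> caps B=0 W=0
Move 10: W@(0,2) -> caps B=0 W=0
Move 11: B@(1,3) -> caps B=0 W=0
Move 12: W@(1,0) -> caps B=0 W=1

Answer: .WW..
WWWB.
BWB..
.....
B..B.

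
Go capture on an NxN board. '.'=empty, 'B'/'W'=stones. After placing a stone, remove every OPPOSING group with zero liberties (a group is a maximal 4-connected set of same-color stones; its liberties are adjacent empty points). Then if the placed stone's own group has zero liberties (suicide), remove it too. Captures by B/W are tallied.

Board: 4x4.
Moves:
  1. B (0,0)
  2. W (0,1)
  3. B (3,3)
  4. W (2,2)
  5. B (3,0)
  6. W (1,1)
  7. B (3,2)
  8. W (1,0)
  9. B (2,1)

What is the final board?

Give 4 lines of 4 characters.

Move 1: B@(0,0) -> caps B=0 W=0
Move 2: W@(0,1) -> caps B=0 W=0
Move 3: B@(3,3) -> caps B=0 W=0
Move 4: W@(2,2) -> caps B=0 W=0
Move 5: B@(3,0) -> caps B=0 W=0
Move 6: W@(1,1) -> caps B=0 W=0
Move 7: B@(3,2) -> caps B=0 W=0
Move 8: W@(1,0) -> caps B=0 W=1
Move 9: B@(2,1) -> caps B=0 W=1

Answer: .W..
WW..
.BW.
B.BB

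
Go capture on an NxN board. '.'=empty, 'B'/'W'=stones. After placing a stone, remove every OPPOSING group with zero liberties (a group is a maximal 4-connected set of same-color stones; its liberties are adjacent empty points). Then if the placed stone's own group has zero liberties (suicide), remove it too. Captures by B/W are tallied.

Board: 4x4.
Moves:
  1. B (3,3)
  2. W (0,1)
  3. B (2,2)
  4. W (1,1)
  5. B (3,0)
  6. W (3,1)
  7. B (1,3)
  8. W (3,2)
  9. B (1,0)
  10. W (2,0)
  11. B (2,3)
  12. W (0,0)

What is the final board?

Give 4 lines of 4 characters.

Move 1: B@(3,3) -> caps B=0 W=0
Move 2: W@(0,1) -> caps B=0 W=0
Move 3: B@(2,2) -> caps B=0 W=0
Move 4: W@(1,1) -> caps B=0 W=0
Move 5: B@(3,0) -> caps B=0 W=0
Move 6: W@(3,1) -> caps B=0 W=0
Move 7: B@(1,3) -> caps B=0 W=0
Move 8: W@(3,2) -> caps B=0 W=0
Move 9: B@(1,0) -> caps B=0 W=0
Move 10: W@(2,0) -> caps B=0 W=1
Move 11: B@(2,3) -> caps B=0 W=1
Move 12: W@(0,0) -> caps B=0 W=2

Answer: WW..
.W.B
W.BB
.WWB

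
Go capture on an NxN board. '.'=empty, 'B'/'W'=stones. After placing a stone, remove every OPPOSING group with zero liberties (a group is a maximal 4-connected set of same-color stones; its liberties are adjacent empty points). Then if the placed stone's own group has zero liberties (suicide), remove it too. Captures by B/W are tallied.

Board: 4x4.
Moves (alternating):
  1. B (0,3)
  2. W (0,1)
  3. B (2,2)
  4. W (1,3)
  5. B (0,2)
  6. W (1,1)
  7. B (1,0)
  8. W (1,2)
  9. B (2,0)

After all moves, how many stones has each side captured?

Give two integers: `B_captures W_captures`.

Move 1: B@(0,3) -> caps B=0 W=0
Move 2: W@(0,1) -> caps B=0 W=0
Move 3: B@(2,2) -> caps B=0 W=0
Move 4: W@(1,3) -> caps B=0 W=0
Move 5: B@(0,2) -> caps B=0 W=0
Move 6: W@(1,1) -> caps B=0 W=0
Move 7: B@(1,0) -> caps B=0 W=0
Move 8: W@(1,2) -> caps B=0 W=2
Move 9: B@(2,0) -> caps B=0 W=2

Answer: 0 2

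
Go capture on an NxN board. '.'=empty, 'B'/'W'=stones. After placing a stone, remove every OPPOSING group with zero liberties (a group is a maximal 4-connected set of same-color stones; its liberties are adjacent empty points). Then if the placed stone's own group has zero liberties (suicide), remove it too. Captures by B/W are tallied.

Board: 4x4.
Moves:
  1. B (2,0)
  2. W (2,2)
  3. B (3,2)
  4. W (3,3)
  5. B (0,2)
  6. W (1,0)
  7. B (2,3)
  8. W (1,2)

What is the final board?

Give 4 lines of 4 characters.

Move 1: B@(2,0) -> caps B=0 W=0
Move 2: W@(2,2) -> caps B=0 W=0
Move 3: B@(3,2) -> caps B=0 W=0
Move 4: W@(3,3) -> caps B=0 W=0
Move 5: B@(0,2) -> caps B=0 W=0
Move 6: W@(1,0) -> caps B=0 W=0
Move 7: B@(2,3) -> caps B=1 W=0
Move 8: W@(1,2) -> caps B=1 W=0

Answer: ..B.
W.W.
B.WB
..B.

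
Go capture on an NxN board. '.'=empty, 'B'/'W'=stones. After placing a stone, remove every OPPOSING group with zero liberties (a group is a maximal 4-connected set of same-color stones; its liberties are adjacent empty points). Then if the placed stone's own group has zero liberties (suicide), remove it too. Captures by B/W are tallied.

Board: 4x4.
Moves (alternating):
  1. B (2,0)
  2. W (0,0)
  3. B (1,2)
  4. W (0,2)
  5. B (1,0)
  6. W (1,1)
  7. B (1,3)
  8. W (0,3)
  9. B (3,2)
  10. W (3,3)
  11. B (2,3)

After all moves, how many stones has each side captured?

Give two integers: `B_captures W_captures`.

Answer: 1 0

Derivation:
Move 1: B@(2,0) -> caps B=0 W=0
Move 2: W@(0,0) -> caps B=0 W=0
Move 3: B@(1,2) -> caps B=0 W=0
Move 4: W@(0,2) -> caps B=0 W=0
Move 5: B@(1,0) -> caps B=0 W=0
Move 6: W@(1,1) -> caps B=0 W=0
Move 7: B@(1,3) -> caps B=0 W=0
Move 8: W@(0,3) -> caps B=0 W=0
Move 9: B@(3,2) -> caps B=0 W=0
Move 10: W@(3,3) -> caps B=0 W=0
Move 11: B@(2,3) -> caps B=1 W=0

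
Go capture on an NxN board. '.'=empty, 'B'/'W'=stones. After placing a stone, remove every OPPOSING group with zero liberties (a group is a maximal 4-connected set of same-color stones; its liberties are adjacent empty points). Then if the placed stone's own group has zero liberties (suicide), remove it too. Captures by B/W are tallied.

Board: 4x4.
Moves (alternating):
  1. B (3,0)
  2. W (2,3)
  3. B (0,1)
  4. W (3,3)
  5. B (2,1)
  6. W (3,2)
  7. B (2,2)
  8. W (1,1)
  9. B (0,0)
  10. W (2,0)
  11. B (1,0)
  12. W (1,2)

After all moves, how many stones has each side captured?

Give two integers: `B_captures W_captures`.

Move 1: B@(3,0) -> caps B=0 W=0
Move 2: W@(2,3) -> caps B=0 W=0
Move 3: B@(0,1) -> caps B=0 W=0
Move 4: W@(3,3) -> caps B=0 W=0
Move 5: B@(2,1) -> caps B=0 W=0
Move 6: W@(3,2) -> caps B=0 W=0
Move 7: B@(2,2) -> caps B=0 W=0
Move 8: W@(1,1) -> caps B=0 W=0
Move 9: B@(0,0) -> caps B=0 W=0
Move 10: W@(2,0) -> caps B=0 W=0
Move 11: B@(1,0) -> caps B=1 W=0
Move 12: W@(1,2) -> caps B=1 W=0

Answer: 1 0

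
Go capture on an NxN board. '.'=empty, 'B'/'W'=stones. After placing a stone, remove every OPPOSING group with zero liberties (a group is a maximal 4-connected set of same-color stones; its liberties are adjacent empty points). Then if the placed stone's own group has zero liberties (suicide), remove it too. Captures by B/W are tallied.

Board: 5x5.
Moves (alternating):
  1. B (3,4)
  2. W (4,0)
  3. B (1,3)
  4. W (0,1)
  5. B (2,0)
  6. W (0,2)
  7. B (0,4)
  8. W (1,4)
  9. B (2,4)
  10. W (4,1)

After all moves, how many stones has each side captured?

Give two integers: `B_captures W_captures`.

Move 1: B@(3,4) -> caps B=0 W=0
Move 2: W@(4,0) -> caps B=0 W=0
Move 3: B@(1,3) -> caps B=0 W=0
Move 4: W@(0,1) -> caps B=0 W=0
Move 5: B@(2,0) -> caps B=0 W=0
Move 6: W@(0,2) -> caps B=0 W=0
Move 7: B@(0,4) -> caps B=0 W=0
Move 8: W@(1,4) -> caps B=0 W=0
Move 9: B@(2,4) -> caps B=1 W=0
Move 10: W@(4,1) -> caps B=1 W=0

Answer: 1 0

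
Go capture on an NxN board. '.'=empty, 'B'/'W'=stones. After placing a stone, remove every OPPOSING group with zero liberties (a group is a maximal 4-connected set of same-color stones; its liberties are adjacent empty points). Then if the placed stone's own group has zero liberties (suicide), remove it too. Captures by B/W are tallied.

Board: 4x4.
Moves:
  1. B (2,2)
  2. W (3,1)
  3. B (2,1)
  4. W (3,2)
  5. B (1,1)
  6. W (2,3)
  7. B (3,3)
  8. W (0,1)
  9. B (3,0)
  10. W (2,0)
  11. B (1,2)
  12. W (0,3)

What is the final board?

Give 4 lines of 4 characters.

Move 1: B@(2,2) -> caps B=0 W=0
Move 2: W@(3,1) -> caps B=0 W=0
Move 3: B@(2,1) -> caps B=0 W=0
Move 4: W@(3,2) -> caps B=0 W=0
Move 5: B@(1,1) -> caps B=0 W=0
Move 6: W@(2,3) -> caps B=0 W=0
Move 7: B@(3,3) -> caps B=0 W=0
Move 8: W@(0,1) -> caps B=0 W=0
Move 9: B@(3,0) -> caps B=0 W=0
Move 10: W@(2,0) -> caps B=0 W=1
Move 11: B@(1,2) -> caps B=0 W=1
Move 12: W@(0,3) -> caps B=0 W=1

Answer: .W.W
.BB.
WBBW
.WW.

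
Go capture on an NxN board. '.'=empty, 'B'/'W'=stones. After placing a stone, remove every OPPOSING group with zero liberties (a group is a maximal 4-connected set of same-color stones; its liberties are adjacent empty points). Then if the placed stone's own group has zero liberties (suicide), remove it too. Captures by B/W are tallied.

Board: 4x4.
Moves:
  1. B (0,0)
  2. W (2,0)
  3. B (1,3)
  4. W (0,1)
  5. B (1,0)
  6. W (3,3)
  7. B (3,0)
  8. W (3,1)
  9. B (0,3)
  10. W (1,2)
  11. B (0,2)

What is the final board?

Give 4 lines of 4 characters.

Answer: BWBB
B.WB
W...
.W.W

Derivation:
Move 1: B@(0,0) -> caps B=0 W=0
Move 2: W@(2,0) -> caps B=0 W=0
Move 3: B@(1,3) -> caps B=0 W=0
Move 4: W@(0,1) -> caps B=0 W=0
Move 5: B@(1,0) -> caps B=0 W=0
Move 6: W@(3,3) -> caps B=0 W=0
Move 7: B@(3,0) -> caps B=0 W=0
Move 8: W@(3,1) -> caps B=0 W=1
Move 9: B@(0,3) -> caps B=0 W=1
Move 10: W@(1,2) -> caps B=0 W=1
Move 11: B@(0,2) -> caps B=0 W=1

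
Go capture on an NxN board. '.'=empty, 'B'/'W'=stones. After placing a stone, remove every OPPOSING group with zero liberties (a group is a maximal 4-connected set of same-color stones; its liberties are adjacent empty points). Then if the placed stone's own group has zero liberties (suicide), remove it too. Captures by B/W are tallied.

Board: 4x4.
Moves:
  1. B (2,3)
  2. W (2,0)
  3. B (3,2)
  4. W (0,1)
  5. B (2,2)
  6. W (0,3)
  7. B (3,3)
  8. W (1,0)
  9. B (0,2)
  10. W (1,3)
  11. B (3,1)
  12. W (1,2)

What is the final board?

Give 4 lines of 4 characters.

Move 1: B@(2,3) -> caps B=0 W=0
Move 2: W@(2,0) -> caps B=0 W=0
Move 3: B@(3,2) -> caps B=0 W=0
Move 4: W@(0,1) -> caps B=0 W=0
Move 5: B@(2,2) -> caps B=0 W=0
Move 6: W@(0,3) -> caps B=0 W=0
Move 7: B@(3,3) -> caps B=0 W=0
Move 8: W@(1,0) -> caps B=0 W=0
Move 9: B@(0,2) -> caps B=0 W=0
Move 10: W@(1,3) -> caps B=0 W=0
Move 11: B@(3,1) -> caps B=0 W=0
Move 12: W@(1,2) -> caps B=0 W=1

Answer: .W.W
W.WW
W.BB
.BBB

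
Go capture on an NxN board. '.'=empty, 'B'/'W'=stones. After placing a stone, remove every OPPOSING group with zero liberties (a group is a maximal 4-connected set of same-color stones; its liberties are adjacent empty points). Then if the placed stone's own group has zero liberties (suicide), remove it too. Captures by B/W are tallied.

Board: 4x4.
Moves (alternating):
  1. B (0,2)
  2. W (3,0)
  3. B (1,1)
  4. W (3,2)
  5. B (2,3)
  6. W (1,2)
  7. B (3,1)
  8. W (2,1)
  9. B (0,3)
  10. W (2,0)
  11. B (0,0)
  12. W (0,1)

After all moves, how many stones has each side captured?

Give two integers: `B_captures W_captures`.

Move 1: B@(0,2) -> caps B=0 W=0
Move 2: W@(3,0) -> caps B=0 W=0
Move 3: B@(1,1) -> caps B=0 W=0
Move 4: W@(3,2) -> caps B=0 W=0
Move 5: B@(2,3) -> caps B=0 W=0
Move 6: W@(1,2) -> caps B=0 W=0
Move 7: B@(3,1) -> caps B=0 W=0
Move 8: W@(2,1) -> caps B=0 W=1
Move 9: B@(0,3) -> caps B=0 W=1
Move 10: W@(2,0) -> caps B=0 W=1
Move 11: B@(0,0) -> caps B=0 W=1
Move 12: W@(0,1) -> caps B=0 W=1

Answer: 0 1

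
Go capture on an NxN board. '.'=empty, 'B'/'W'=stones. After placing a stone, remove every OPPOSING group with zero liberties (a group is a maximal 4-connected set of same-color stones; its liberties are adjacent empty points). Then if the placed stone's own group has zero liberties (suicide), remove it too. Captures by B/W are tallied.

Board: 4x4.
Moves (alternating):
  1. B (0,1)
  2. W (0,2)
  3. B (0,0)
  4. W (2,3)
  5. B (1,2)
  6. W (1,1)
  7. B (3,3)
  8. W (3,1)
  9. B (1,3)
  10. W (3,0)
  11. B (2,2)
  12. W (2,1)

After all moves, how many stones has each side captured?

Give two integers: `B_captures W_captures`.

Answer: 1 0

Derivation:
Move 1: B@(0,1) -> caps B=0 W=0
Move 2: W@(0,2) -> caps B=0 W=0
Move 3: B@(0,0) -> caps B=0 W=0
Move 4: W@(2,3) -> caps B=0 W=0
Move 5: B@(1,2) -> caps B=0 W=0
Move 6: W@(1,1) -> caps B=0 W=0
Move 7: B@(3,3) -> caps B=0 W=0
Move 8: W@(3,1) -> caps B=0 W=0
Move 9: B@(1,3) -> caps B=0 W=0
Move 10: W@(3,0) -> caps B=0 W=0
Move 11: B@(2,2) -> caps B=1 W=0
Move 12: W@(2,1) -> caps B=1 W=0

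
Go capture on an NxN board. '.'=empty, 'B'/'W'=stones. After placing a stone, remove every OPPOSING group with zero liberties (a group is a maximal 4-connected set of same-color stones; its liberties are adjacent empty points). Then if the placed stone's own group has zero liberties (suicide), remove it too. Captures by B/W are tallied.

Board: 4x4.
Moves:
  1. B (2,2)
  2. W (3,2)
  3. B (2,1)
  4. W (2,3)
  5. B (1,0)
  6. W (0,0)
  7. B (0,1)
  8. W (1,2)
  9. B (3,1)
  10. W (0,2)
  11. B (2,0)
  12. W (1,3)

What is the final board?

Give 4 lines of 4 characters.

Answer: .BW.
B.WW
BBBW
.BW.

Derivation:
Move 1: B@(2,2) -> caps B=0 W=0
Move 2: W@(3,2) -> caps B=0 W=0
Move 3: B@(2,1) -> caps B=0 W=0
Move 4: W@(2,3) -> caps B=0 W=0
Move 5: B@(1,0) -> caps B=0 W=0
Move 6: W@(0,0) -> caps B=0 W=0
Move 7: B@(0,1) -> caps B=1 W=0
Move 8: W@(1,2) -> caps B=1 W=0
Move 9: B@(3,1) -> caps B=1 W=0
Move 10: W@(0,2) -> caps B=1 W=0
Move 11: B@(2,0) -> caps B=1 W=0
Move 12: W@(1,3) -> caps B=1 W=0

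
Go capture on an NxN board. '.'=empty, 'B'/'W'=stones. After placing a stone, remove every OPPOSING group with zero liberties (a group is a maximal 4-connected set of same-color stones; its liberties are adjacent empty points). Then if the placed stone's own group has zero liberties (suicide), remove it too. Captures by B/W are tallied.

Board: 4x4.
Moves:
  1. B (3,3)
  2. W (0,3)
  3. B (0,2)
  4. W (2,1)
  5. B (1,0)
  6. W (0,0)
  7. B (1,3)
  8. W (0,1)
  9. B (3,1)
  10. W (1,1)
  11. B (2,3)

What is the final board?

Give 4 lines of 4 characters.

Move 1: B@(3,3) -> caps B=0 W=0
Move 2: W@(0,3) -> caps B=0 W=0
Move 3: B@(0,2) -> caps B=0 W=0
Move 4: W@(2,1) -> caps B=0 W=0
Move 5: B@(1,0) -> caps B=0 W=0
Move 6: W@(0,0) -> caps B=0 W=0
Move 7: B@(1,3) -> caps B=1 W=0
Move 8: W@(0,1) -> caps B=1 W=0
Move 9: B@(3,1) -> caps B=1 W=0
Move 10: W@(1,1) -> caps B=1 W=0
Move 11: B@(2,3) -> caps B=1 W=0

Answer: WWB.
BW.B
.W.B
.B.B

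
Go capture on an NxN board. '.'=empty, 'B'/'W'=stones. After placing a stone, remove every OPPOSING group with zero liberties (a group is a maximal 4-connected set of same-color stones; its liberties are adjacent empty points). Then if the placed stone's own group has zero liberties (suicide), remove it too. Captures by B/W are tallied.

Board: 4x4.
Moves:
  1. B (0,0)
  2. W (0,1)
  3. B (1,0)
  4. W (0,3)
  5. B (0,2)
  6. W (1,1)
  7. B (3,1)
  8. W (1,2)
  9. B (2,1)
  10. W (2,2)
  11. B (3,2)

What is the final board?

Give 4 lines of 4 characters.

Answer: BW.W
BWW.
.BW.
.BB.

Derivation:
Move 1: B@(0,0) -> caps B=0 W=0
Move 2: W@(0,1) -> caps B=0 W=0
Move 3: B@(1,0) -> caps B=0 W=0
Move 4: W@(0,3) -> caps B=0 W=0
Move 5: B@(0,2) -> caps B=0 W=0
Move 6: W@(1,1) -> caps B=0 W=0
Move 7: B@(3,1) -> caps B=0 W=0
Move 8: W@(1,2) -> caps B=0 W=1
Move 9: B@(2,1) -> caps B=0 W=1
Move 10: W@(2,2) -> caps B=0 W=1
Move 11: B@(3,2) -> caps B=0 W=1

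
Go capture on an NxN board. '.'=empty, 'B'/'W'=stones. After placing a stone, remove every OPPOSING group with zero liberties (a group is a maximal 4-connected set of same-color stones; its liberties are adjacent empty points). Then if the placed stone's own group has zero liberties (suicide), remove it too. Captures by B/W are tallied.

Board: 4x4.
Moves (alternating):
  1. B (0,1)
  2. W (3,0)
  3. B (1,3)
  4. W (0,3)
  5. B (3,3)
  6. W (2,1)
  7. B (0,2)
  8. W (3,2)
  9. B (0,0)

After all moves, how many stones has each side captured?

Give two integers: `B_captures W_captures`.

Answer: 1 0

Derivation:
Move 1: B@(0,1) -> caps B=0 W=0
Move 2: W@(3,0) -> caps B=0 W=0
Move 3: B@(1,3) -> caps B=0 W=0
Move 4: W@(0,3) -> caps B=0 W=0
Move 5: B@(3,3) -> caps B=0 W=0
Move 6: W@(2,1) -> caps B=0 W=0
Move 7: B@(0,2) -> caps B=1 W=0
Move 8: W@(3,2) -> caps B=1 W=0
Move 9: B@(0,0) -> caps B=1 W=0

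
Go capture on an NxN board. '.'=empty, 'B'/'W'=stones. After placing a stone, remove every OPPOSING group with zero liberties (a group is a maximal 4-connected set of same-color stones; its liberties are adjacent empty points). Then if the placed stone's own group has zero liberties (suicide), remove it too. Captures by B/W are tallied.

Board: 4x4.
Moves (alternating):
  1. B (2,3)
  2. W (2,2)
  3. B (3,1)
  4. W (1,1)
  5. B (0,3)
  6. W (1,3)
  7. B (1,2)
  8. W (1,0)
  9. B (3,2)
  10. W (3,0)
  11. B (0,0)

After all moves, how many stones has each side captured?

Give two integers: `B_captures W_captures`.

Move 1: B@(2,3) -> caps B=0 W=0
Move 2: W@(2,2) -> caps B=0 W=0
Move 3: B@(3,1) -> caps B=0 W=0
Move 4: W@(1,1) -> caps B=0 W=0
Move 5: B@(0,3) -> caps B=0 W=0
Move 6: W@(1,3) -> caps B=0 W=0
Move 7: B@(1,2) -> caps B=1 W=0
Move 8: W@(1,0) -> caps B=1 W=0
Move 9: B@(3,2) -> caps B=1 W=0
Move 10: W@(3,0) -> caps B=1 W=0
Move 11: B@(0,0) -> caps B=1 W=0

Answer: 1 0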